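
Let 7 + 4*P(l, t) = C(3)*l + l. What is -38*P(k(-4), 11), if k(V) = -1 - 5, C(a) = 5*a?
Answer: 1957/2 ≈ 978.50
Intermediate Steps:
k(V) = -6
P(l, t) = -7/4 + 4*l (P(l, t) = -7/4 + ((5*3)*l + l)/4 = -7/4 + (15*l + l)/4 = -7/4 + (16*l)/4 = -7/4 + 4*l)
-38*P(k(-4), 11) = -38*(-7/4 + 4*(-6)) = -38*(-7/4 - 24) = -38*(-103/4) = 1957/2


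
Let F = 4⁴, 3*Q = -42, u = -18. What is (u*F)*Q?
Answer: 64512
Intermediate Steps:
Q = -14 (Q = (⅓)*(-42) = -14)
F = 256
(u*F)*Q = -18*256*(-14) = -4608*(-14) = 64512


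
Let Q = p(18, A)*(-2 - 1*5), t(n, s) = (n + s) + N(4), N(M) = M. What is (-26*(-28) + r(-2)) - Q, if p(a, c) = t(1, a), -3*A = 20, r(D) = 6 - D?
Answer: 897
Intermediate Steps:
A = -20/3 (A = -⅓*20 = -20/3 ≈ -6.6667)
t(n, s) = 4 + n + s (t(n, s) = (n + s) + 4 = 4 + n + s)
p(a, c) = 5 + a (p(a, c) = 4 + 1 + a = 5 + a)
Q = -161 (Q = (5 + 18)*(-2 - 1*5) = 23*(-2 - 5) = 23*(-7) = -161)
(-26*(-28) + r(-2)) - Q = (-26*(-28) + (6 - 1*(-2))) - 1*(-161) = (728 + (6 + 2)) + 161 = (728 + 8) + 161 = 736 + 161 = 897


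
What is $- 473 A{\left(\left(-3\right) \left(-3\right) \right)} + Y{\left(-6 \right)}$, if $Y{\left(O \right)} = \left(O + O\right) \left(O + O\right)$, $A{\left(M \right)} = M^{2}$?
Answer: $-38169$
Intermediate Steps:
$Y{\left(O \right)} = 4 O^{2}$ ($Y{\left(O \right)} = 2 O 2 O = 4 O^{2}$)
$- 473 A{\left(\left(-3\right) \left(-3\right) \right)} + Y{\left(-6 \right)} = - 473 \left(\left(-3\right) \left(-3\right)\right)^{2} + 4 \left(-6\right)^{2} = - 473 \cdot 9^{2} + 4 \cdot 36 = \left(-473\right) 81 + 144 = -38313 + 144 = -38169$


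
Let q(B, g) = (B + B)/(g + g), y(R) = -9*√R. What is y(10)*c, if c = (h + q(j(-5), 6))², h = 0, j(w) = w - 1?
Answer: -9*√10 ≈ -28.461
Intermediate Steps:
j(w) = -1 + w
q(B, g) = B/g (q(B, g) = (2*B)/((2*g)) = (2*B)*(1/(2*g)) = B/g)
c = 1 (c = (0 + (-1 - 5)/6)² = (0 - 6*⅙)² = (0 - 1)² = (-1)² = 1)
y(10)*c = -9*√10*1 = -9*√10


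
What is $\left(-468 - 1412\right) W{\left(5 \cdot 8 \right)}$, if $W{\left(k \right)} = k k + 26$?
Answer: $-3056880$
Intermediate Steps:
$W{\left(k \right)} = 26 + k^{2}$ ($W{\left(k \right)} = k^{2} + 26 = 26 + k^{2}$)
$\left(-468 - 1412\right) W{\left(5 \cdot 8 \right)} = \left(-468 - 1412\right) \left(26 + \left(5 \cdot 8\right)^{2}\right) = - 1880 \left(26 + 40^{2}\right) = - 1880 \left(26 + 1600\right) = \left(-1880\right) 1626 = -3056880$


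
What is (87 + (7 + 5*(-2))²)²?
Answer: 9216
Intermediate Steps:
(87 + (7 + 5*(-2))²)² = (87 + (7 - 10)²)² = (87 + (-3)²)² = (87 + 9)² = 96² = 9216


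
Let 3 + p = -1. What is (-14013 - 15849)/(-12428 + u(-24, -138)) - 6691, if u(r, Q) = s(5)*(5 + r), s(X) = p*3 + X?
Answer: -82235983/12295 ≈ -6688.6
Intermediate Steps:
p = -4 (p = -3 - 1 = -4)
s(X) = -12 + X (s(X) = -4*3 + X = -12 + X)
u(r, Q) = -35 - 7*r (u(r, Q) = (-12 + 5)*(5 + r) = -7*(5 + r) = -35 - 7*r)
(-14013 - 15849)/(-12428 + u(-24, -138)) - 6691 = (-14013 - 15849)/(-12428 + (-35 - 7*(-24))) - 6691 = -29862/(-12428 + (-35 + 168)) - 6691 = -29862/(-12428 + 133) - 6691 = -29862/(-12295) - 6691 = -29862*(-1/12295) - 6691 = 29862/12295 - 6691 = -82235983/12295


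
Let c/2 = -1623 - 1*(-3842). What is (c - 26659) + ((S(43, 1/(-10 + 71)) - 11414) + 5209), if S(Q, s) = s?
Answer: -1733985/61 ≈ -28426.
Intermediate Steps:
c = 4438 (c = 2*(-1623 - 1*(-3842)) = 2*(-1623 + 3842) = 2*2219 = 4438)
(c - 26659) + ((S(43, 1/(-10 + 71)) - 11414) + 5209) = (4438 - 26659) + ((1/(-10 + 71) - 11414) + 5209) = -22221 + ((1/61 - 11414) + 5209) = -22221 + (-696253/61 + 5209) = -22221 - 378504/61 = -1733985/61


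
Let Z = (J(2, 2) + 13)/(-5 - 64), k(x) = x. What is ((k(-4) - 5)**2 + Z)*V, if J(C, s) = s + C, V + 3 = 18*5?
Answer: 161588/23 ≈ 7025.6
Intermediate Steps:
V = 87 (V = -3 + 18*5 = -3 + 90 = 87)
J(C, s) = C + s
Z = -17/69 (Z = ((2 + 2) + 13)/(-5 - 64) = (4 + 13)/(-69) = 17*(-1/69) = -17/69 ≈ -0.24638)
((k(-4) - 5)**2 + Z)*V = ((-4 - 5)**2 - 17/69)*87 = ((-9)**2 - 17/69)*87 = (81 - 17/69)*87 = (5572/69)*87 = 161588/23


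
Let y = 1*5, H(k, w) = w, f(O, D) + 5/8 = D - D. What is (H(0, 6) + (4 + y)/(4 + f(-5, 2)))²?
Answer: 676/9 ≈ 75.111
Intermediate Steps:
f(O, D) = -5/8 (f(O, D) = -5/8 + (D - D) = -5/8 + 0 = -5/8)
y = 5
(H(0, 6) + (4 + y)/(4 + f(-5, 2)))² = (6 + (4 + 5)/(4 - 5/8))² = (6 + 9/(27/8))² = (6 + (8/27)*9)² = (6 + 8/3)² = (26/3)² = 676/9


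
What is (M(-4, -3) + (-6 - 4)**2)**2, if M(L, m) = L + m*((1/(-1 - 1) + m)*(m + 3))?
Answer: 9216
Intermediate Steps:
M(L, m) = L + m*(3 + m)*(-1/2 + m) (M(L, m) = L + m*((1/(-2) + m)*(3 + m)) = L + m*((-1/2 + m)*(3 + m)) = L + m*((3 + m)*(-1/2 + m)) = L + m*(3 + m)*(-1/2 + m))
(M(-4, -3) + (-6 - 4)**2)**2 = ((-4 + (-3)**3 - 3/2*(-3) + (5/2)*(-3)**2) + (-6 - 4)**2)**2 = ((-4 - 27 + 9/2 + (5/2)*9) + (-10)**2)**2 = ((-4 - 27 + 9/2 + 45/2) + 100)**2 = (-4 + 100)**2 = 96**2 = 9216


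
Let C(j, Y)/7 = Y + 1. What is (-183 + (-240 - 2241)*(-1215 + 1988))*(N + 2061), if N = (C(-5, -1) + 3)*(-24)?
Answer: -3814894044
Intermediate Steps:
C(j, Y) = 7 + 7*Y (C(j, Y) = 7*(Y + 1) = 7*(1 + Y) = 7 + 7*Y)
N = -72 (N = ((7 + 7*(-1)) + 3)*(-24) = ((7 - 7) + 3)*(-24) = (0 + 3)*(-24) = 3*(-24) = -72)
(-183 + (-240 - 2241)*(-1215 + 1988))*(N + 2061) = (-183 + (-240 - 2241)*(-1215 + 1988))*(-72 + 2061) = (-183 - 2481*773)*1989 = (-183 - 1917813)*1989 = -1917996*1989 = -3814894044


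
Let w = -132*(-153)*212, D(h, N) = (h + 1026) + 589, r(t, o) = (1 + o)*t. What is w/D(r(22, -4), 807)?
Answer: 4281552/1549 ≈ 2764.1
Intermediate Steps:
r(t, o) = t*(1 + o)
D(h, N) = 1615 + h (D(h, N) = (1026 + h) + 589 = 1615 + h)
w = 4281552 (w = 20196*212 = 4281552)
w/D(r(22, -4), 807) = 4281552/(1615 + 22*(1 - 4)) = 4281552/(1615 + 22*(-3)) = 4281552/(1615 - 66) = 4281552/1549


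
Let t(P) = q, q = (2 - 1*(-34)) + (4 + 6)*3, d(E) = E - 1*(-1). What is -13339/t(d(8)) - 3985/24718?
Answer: -82494103/407847 ≈ -202.27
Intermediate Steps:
d(E) = 1 + E (d(E) = E + 1 = 1 + E)
q = 66 (q = (2 + 34) + 10*3 = 36 + 30 = 66)
t(P) = 66
-13339/t(d(8)) - 3985/24718 = -13339/66 - 3985/24718 = -82494103/407847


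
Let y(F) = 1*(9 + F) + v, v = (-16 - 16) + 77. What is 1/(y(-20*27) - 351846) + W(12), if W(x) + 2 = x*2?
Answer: 7751303/352332 ≈ 22.000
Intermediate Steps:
v = 45 (v = -32 + 77 = 45)
y(F) = 54 + F (y(F) = 1*(9 + F) + 45 = (9 + F) + 45 = 54 + F)
W(x) = -2 + 2*x (W(x) = -2 + x*2 = -2 + 2*x)
1/(y(-20*27) - 351846) + W(12) = 1/((54 - 20*27) - 351846) + (-2 + 2*12) = 1/((54 - 540) - 351846) + (-2 + 24) = 1/(-486 - 351846) + 22 = 1/(-352332) + 22 = -1/352332 + 22 = 7751303/352332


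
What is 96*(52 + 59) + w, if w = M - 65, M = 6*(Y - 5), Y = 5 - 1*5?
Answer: 10561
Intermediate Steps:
Y = 0 (Y = 5 - 5 = 0)
M = -30 (M = 6*(0 - 5) = 6*(-5) = -30)
w = -95 (w = -30 - 65 = -95)
96*(52 + 59) + w = 96*(52 + 59) - 95 = 96*111 - 95 = 10656 - 95 = 10561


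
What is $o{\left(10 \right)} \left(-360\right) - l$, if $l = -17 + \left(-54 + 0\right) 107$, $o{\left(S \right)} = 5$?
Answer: $3995$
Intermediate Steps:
$l = -5795$ ($l = -17 - 5778 = -5795$)
$o{\left(10 \right)} \left(-360\right) - l = 5 \left(-360\right) - -5795 = -1800 + 5795 = 3995$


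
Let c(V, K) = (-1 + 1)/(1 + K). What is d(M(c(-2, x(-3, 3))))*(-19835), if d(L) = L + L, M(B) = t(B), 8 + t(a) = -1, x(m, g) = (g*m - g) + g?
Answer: 357030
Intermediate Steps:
x(m, g) = g*m (x(m, g) = (-g + g*m) + g = g*m)
t(a) = -9 (t(a) = -8 - 1 = -9)
c(V, K) = 0 (c(V, K) = 0/(1 + K) = 0)
M(B) = -9
d(L) = 2*L
d(M(c(-2, x(-3, 3))))*(-19835) = (2*(-9))*(-19835) = -18*(-19835) = 357030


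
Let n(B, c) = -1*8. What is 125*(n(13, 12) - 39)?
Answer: -5875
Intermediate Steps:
n(B, c) = -8
125*(n(13, 12) - 39) = 125*(-8 - 39) = 125*(-47) = -5875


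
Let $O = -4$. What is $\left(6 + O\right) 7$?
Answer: $14$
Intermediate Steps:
$\left(6 + O\right) 7 = \left(6 - 4\right) 7 = 2 \cdot 7 = 14$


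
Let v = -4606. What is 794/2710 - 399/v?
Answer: 338461/891590 ≈ 0.37961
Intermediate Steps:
794/2710 - 399/v = 794/2710 - 399/(-4606) = 794*(1/2710) - 399*(-1/4606) = 397/1355 + 57/658 = 338461/891590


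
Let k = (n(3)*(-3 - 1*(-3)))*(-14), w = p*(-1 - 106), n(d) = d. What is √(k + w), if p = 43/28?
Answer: I*√32207/14 ≈ 12.819*I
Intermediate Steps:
p = 43/28 (p = 43*(1/28) = 43/28 ≈ 1.5357)
w = -4601/28 (w = 43*(-1 - 106)/28 = (43/28)*(-107) = -4601/28 ≈ -164.32)
k = 0 (k = (3*(-3 - 1*(-3)))*(-14) = (3*(-3 + 3))*(-14) = (3*0)*(-14) = 0*(-14) = 0)
√(k + w) = √(0 - 4601/28) = √(-4601/28) = I*√32207/14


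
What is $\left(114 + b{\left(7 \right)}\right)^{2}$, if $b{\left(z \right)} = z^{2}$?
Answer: $26569$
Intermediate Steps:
$\left(114 + b{\left(7 \right)}\right)^{2} = \left(114 + 7^{2}\right)^{2} = \left(114 + 49\right)^{2} = 163^{2} = 26569$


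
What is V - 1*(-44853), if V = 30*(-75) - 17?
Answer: 42586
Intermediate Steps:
V = -2267 (V = -2250 - 17 = -2267)
V - 1*(-44853) = -2267 - 1*(-44853) = -2267 + 44853 = 42586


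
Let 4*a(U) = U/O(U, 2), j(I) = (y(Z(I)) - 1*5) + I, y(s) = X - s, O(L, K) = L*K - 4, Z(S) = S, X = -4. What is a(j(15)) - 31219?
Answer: -2747263/88 ≈ -31219.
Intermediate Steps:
O(L, K) = -4 + K*L (O(L, K) = K*L - 4 = -4 + K*L)
y(s) = -4 - s
j(I) = -9 (j(I) = ((-4 - I) - 1*5) + I = ((-4 - I) - 5) + I = (-9 - I) + I = -9)
a(U) = U/(4*(-4 + 2*U)) (a(U) = (U/(-4 + 2*U))/4 = U/(4*(-4 + 2*U)))
a(j(15)) - 31219 = (1/8)*(-9)/(-2 - 9) - 31219 = (1/8)*(-9)/(-11) - 31219 = (1/8)*(-9)*(-1/11) - 31219 = 9/88 - 31219 = -2747263/88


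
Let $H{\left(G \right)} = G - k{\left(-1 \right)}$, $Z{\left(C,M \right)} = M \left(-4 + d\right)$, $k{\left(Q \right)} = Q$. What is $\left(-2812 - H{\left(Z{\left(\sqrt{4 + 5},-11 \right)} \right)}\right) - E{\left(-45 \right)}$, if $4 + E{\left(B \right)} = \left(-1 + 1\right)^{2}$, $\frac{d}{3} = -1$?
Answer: $-2886$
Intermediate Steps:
$d = -3$ ($d = 3 \left(-1\right) = -3$)
$E{\left(B \right)} = -4$ ($E{\left(B \right)} = -4 + \left(-1 + 1\right)^{2} = -4 + 0^{2} = -4 + 0 = -4$)
$Z{\left(C,M \right)} = - 7 M$ ($Z{\left(C,M \right)} = M \left(-4 - 3\right) = M \left(-7\right) = - 7 M$)
$H{\left(G \right)} = 1 + G$ ($H{\left(G \right)} = G - -1 = G + 1 = 1 + G$)
$\left(-2812 - H{\left(Z{\left(\sqrt{4 + 5},-11 \right)} \right)}\right) - E{\left(-45 \right)} = \left(-2812 - \left(1 - -77\right)\right) - -4 = \left(-2812 - \left(1 + 77\right)\right) + 4 = \left(-2812 - 78\right) + 4 = -2890 + 4 = -2886$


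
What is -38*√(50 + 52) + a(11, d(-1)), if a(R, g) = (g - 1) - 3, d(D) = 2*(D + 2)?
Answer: -2 - 38*√102 ≈ -385.78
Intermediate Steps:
d(D) = 4 + 2*D (d(D) = 2*(2 + D) = 4 + 2*D)
a(R, g) = -4 + g (a(R, g) = (-1 + g) - 3 = -4 + g)
-38*√(50 + 52) + a(11, d(-1)) = -38*√(50 + 52) + (-4 + (4 + 2*(-1))) = -38*√102 + (-4 + (4 - 2)) = -38*√102 + (-4 + 2) = -38*√102 - 2 = -2 - 38*√102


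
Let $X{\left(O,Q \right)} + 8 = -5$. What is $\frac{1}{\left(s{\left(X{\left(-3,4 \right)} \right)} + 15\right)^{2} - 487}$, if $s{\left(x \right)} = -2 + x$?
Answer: $- \frac{1}{487} \approx -0.0020534$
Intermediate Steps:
$X{\left(O,Q \right)} = -13$ ($X{\left(O,Q \right)} = -8 - 5 = -13$)
$\frac{1}{\left(s{\left(X{\left(-3,4 \right)} \right)} + 15\right)^{2} - 487} = \frac{1}{\left(\left(-2 - 13\right) + 15\right)^{2} - 487} = \frac{1}{\left(-15 + 15\right)^{2} - 487} = \frac{1}{0^{2} - 487} = \frac{1}{0 - 487} = \frac{1}{-487} = - \frac{1}{487}$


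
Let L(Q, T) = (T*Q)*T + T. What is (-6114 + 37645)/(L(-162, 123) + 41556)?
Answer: -31531/2409219 ≈ -0.013088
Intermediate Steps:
L(Q, T) = T + Q*T² (L(Q, T) = (Q*T)*T + T = Q*T² + T = T + Q*T²)
(-6114 + 37645)/(L(-162, 123) + 41556) = (-6114 + 37645)/(123*(1 - 162*123) + 41556) = 31531/(123*(1 - 19926) + 41556) = 31531/(123*(-19925) + 41556) = 31531/(-2450775 + 41556) = 31531/(-2409219) = 31531*(-1/2409219) = -31531/2409219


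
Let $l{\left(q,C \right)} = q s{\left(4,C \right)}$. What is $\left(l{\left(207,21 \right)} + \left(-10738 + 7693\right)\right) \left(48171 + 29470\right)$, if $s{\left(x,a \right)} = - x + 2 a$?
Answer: $374307261$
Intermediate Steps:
$l{\left(q,C \right)} = q \left(-4 + 2 C\right)$ ($l{\left(q,C \right)} = q \left(\left(-1\right) 4 + 2 C\right) = q \left(-4 + 2 C\right)$)
$\left(l{\left(207,21 \right)} + \left(-10738 + 7693\right)\right) \left(48171 + 29470\right) = \left(2 \cdot 207 \left(-2 + 21\right) + \left(-10738 + 7693\right)\right) \left(48171 + 29470\right) = \left(2 \cdot 207 \cdot 19 - 3045\right) 77641 = \left(7866 - 3045\right) 77641 = 4821 \cdot 77641 = 374307261$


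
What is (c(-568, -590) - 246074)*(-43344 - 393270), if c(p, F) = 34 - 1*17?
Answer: 107431930998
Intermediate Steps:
c(p, F) = 17 (c(p, F) = 34 - 17 = 17)
(c(-568, -590) - 246074)*(-43344 - 393270) = (17 - 246074)*(-43344 - 393270) = -246057*(-436614) = 107431930998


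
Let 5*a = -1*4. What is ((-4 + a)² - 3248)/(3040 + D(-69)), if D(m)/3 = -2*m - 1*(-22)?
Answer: -5039/5500 ≈ -0.91618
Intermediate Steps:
a = -⅘ (a = (-1*4)/5 = (⅕)*(-4) = -⅘ ≈ -0.80000)
D(m) = 66 - 6*m (D(m) = 3*(-2*m - 1*(-22)) = 3*(-2*m + 22) = 3*(22 - 2*m) = 66 - 6*m)
((-4 + a)² - 3248)/(3040 + D(-69)) = ((-4 - ⅘)² - 3248)/(3040 + (66 - 6*(-69))) = ((-24/5)² - 3248)/(3040 + (66 + 414)) = (576/25 - 3248)/(3040 + 480) = -80624/25/3520 = -80624/25*1/3520 = -5039/5500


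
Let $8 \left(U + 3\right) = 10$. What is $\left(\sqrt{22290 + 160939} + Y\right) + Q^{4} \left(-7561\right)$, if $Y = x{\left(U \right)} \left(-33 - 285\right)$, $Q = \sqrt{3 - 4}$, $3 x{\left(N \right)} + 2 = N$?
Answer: $- \frac{14327}{2} + 41 \sqrt{109} \approx -6735.4$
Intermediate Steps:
$U = - \frac{7}{4}$ ($U = -3 + \frac{1}{8} \cdot 10 = -3 + \frac{5}{4} = - \frac{7}{4} \approx -1.75$)
$x{\left(N \right)} = - \frac{2}{3} + \frac{N}{3}$
$Q = i$ ($Q = \sqrt{-1} = i \approx 1.0 i$)
$Y = \frac{795}{2}$ ($Y = \left(- \frac{2}{3} + \frac{1}{3} \left(- \frac{7}{4}\right)\right) \left(-33 - 285\right) = \left(- \frac{2}{3} - \frac{7}{12}\right) \left(-318\right) = \left(- \frac{5}{4}\right) \left(-318\right) = \frac{795}{2} \approx 397.5$)
$\left(\sqrt{22290 + 160939} + Y\right) + Q^{4} \left(-7561\right) = \left(\sqrt{22290 + 160939} + \frac{795}{2}\right) + i^{4} \left(-7561\right) = \left(\sqrt{183229} + \frac{795}{2}\right) + 1 \left(-7561\right) = \left(41 \sqrt{109} + \frac{795}{2}\right) - 7561 = \left(\frac{795}{2} + 41 \sqrt{109}\right) - 7561 = - \frac{14327}{2} + 41 \sqrt{109}$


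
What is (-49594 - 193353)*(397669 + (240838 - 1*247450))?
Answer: -95006124979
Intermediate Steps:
(-49594 - 193353)*(397669 + (240838 - 1*247450)) = -242947*(397669 + (240838 - 247450)) = -242947*(397669 - 6612) = -242947*391057 = -95006124979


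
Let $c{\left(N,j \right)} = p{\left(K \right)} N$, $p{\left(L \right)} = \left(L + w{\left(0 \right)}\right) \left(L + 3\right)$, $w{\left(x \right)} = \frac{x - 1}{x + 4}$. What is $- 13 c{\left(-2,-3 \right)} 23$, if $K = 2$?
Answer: $\frac{10465}{2} \approx 5232.5$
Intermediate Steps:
$w{\left(x \right)} = \frac{-1 + x}{4 + x}$
$p{\left(L \right)} = \left(3 + L\right) \left(- \frac{1}{4} + L\right)$ ($p{\left(L \right)} = \left(L + \frac{-1 + 0}{4 + 0}\right) \left(L + 3\right) = \left(L + \frac{1}{4} \left(-1\right)\right) \left(3 + L\right) = \left(L - \frac{1}{4}\right) \left(3 + L\right) = \left(- \frac{1}{4} + L\right) \left(3 + L\right) = \left(3 + L\right) \left(- \frac{1}{4} + L\right)$)
$c{\left(N,j \right)} = \frac{35 N}{4}$ ($c{\left(N,j \right)} = \left(- \frac{3}{4} + 2^{2} + \frac{11}{4} \cdot 2\right) N = \left(- \frac{3}{4} + 4 + \frac{11}{2}\right) N = \frac{35 N}{4}$)
$- 13 c{\left(-2,-3 \right)} 23 = - 13 \cdot \frac{35}{4} \left(-2\right) 23 = \left(-13\right) \left(- \frac{35}{2}\right) 23 = \frac{455}{2} \cdot 23 = \frac{10465}{2}$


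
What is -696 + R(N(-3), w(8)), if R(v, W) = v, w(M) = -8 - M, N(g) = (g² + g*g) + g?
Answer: -681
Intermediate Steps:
N(g) = g + 2*g² (N(g) = (g² + g²) + g = 2*g² + g = g + 2*g²)
-696 + R(N(-3), w(8)) = -696 - 3*(1 + 2*(-3)) = -696 - 3*(1 - 6) = -696 - 3*(-5) = -696 + 15 = -681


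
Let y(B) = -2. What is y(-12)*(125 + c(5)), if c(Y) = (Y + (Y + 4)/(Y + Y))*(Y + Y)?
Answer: -368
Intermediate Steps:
c(Y) = 2*Y*(Y + (4 + Y)/(2*Y)) (c(Y) = (Y + (4 + Y)/((2*Y)))*(2*Y) = (Y + (4 + Y)*(1/(2*Y)))*(2*Y) = (Y + (4 + Y)/(2*Y))*(2*Y) = 2*Y*(Y + (4 + Y)/(2*Y)))
y(-12)*(125 + c(5)) = -2*(125 + (4 + 5 + 2*5²)) = -2*(125 + (4 + 5 + 2*25)) = -2*(125 + (4 + 5 + 50)) = -2*(125 + 59) = -2*184 = -368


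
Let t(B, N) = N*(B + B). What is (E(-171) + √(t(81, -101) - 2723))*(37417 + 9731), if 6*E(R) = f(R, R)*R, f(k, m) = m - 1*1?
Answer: 231119496 + 47148*I*√19085 ≈ 2.3112e+8 + 6.5134e+6*I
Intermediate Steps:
t(B, N) = 2*B*N (t(B, N) = N*(2*B) = 2*B*N)
f(k, m) = -1 + m (f(k, m) = m - 1 = -1 + m)
E(R) = R*(-1 + R)/6 (E(R) = ((-1 + R)*R)/6 = (R*(-1 + R))/6 = R*(-1 + R)/6)
(E(-171) + √(t(81, -101) - 2723))*(37417 + 9731) = ((⅙)*(-171)*(-1 - 171) + √(2*81*(-101) - 2723))*(37417 + 9731) = ((⅙)*(-171)*(-172) + √(-16362 - 2723))*47148 = (4902 + √(-19085))*47148 = (4902 + I*√19085)*47148 = 231119496 + 47148*I*√19085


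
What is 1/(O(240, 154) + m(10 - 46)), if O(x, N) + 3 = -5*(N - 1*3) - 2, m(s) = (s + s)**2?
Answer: 1/4424 ≈ 0.00022604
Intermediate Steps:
m(s) = 4*s**2 (m(s) = (2*s)**2 = 4*s**2)
O(x, N) = 10 - 5*N (O(x, N) = -3 + (-5*(N - 1*3) - 2) = -3 + (-5*(N - 3) - 2) = -3 + (-5*(-3 + N) - 2) = -3 + ((15 - 5*N) - 2) = -3 + (13 - 5*N) = 10 - 5*N)
1/(O(240, 154) + m(10 - 46)) = 1/((10 - 5*154) + 4*(10 - 46)**2) = 1/((10 - 770) + 4*(-36)**2) = 1/(-760 + 4*1296) = 1/(-760 + 5184) = 1/4424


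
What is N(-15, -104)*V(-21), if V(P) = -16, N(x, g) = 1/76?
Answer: -4/19 ≈ -0.21053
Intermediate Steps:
N(x, g) = 1/76
N(-15, -104)*V(-21) = (1/76)*(-16) = -4/19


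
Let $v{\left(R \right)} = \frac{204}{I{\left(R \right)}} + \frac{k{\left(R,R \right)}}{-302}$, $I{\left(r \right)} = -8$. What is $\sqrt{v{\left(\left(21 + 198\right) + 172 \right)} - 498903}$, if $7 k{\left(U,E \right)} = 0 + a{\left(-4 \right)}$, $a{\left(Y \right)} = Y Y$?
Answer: $\frac{i \sqrt{2229709504610}}{2114} \approx 706.35 i$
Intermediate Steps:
$a{\left(Y \right)} = Y^{2}$
$k{\left(U,E \right)} = \frac{16}{7}$ ($k{\left(U,E \right)} = \frac{0 + \left(-4\right)^{2}}{7} = \frac{0 + 16}{7} = \frac{1}{7} \cdot 16 = \frac{16}{7}$)
$v{\left(R \right)} = - \frac{53923}{2114}$ ($v{\left(R \right)} = \frac{204}{-8} + \frac{16}{7 \left(-302\right)} = 204 \left(- \frac{1}{8}\right) + \frac{16}{7} \left(- \frac{1}{302}\right) = - \frac{51}{2} - \frac{8}{1057} = - \frac{53923}{2114}$)
$\sqrt{v{\left(\left(21 + 198\right) + 172 \right)} - 498903} = \sqrt{- \frac{53923}{2114} - 498903} = \sqrt{- \frac{1054734865}{2114}} = \frac{i \sqrt{2229709504610}}{2114}$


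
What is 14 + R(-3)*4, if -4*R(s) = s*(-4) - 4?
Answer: 6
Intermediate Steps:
R(s) = 1 + s (R(s) = -(s*(-4) - 4)/4 = -(-4*s - 4)/4 = -(-4 - 4*s)/4 = 1 + s)
14 + R(-3)*4 = 14 + (1 - 3)*4 = 14 - 2*4 = 14 - 8 = 6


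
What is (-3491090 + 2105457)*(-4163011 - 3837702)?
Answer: 11086051956329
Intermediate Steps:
(-3491090 + 2105457)*(-4163011 - 3837702) = -1385633*(-8000713) = 11086051956329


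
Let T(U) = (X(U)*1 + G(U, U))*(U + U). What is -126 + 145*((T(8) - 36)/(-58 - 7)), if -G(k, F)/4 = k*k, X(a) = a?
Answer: 8806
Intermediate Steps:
G(k, F) = -4*k**2 (G(k, F) = -4*k*k = -4*k**2)
T(U) = 2*U*(U - 4*U**2) (T(U) = (U*1 - 4*U**2)*(U + U) = (U - 4*U**2)*(2*U) = 2*U*(U - 4*U**2))
-126 + 145*((T(8) - 36)/(-58 - 7)) = -126 + 145*((8**2*(2 - 8*8) - 36)/(-58 - 7)) = -126 + 145*((64*(2 - 64) - 36)/(-65)) = -126 + 145*((64*(-62) - 36)*(-1/65)) = -126 + 145*((-3968 - 36)*(-1/65)) = -126 + 145*(-4004*(-1/65)) = -126 + 145*(308/5) = -126 + 8932 = 8806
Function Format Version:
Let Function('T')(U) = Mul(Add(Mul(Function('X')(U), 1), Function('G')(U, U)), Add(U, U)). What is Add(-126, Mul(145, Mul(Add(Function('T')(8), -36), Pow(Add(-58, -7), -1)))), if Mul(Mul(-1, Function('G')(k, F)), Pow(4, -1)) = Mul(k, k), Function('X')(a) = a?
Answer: 8806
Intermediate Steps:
Function('G')(k, F) = Mul(-4, Pow(k, 2)) (Function('G')(k, F) = Mul(-4, Mul(k, k)) = Mul(-4, Pow(k, 2)))
Function('T')(U) = Mul(2, U, Add(U, Mul(-4, Pow(U, 2)))) (Function('T')(U) = Mul(Add(Mul(U, 1), Mul(-4, Pow(U, 2))), Add(U, U)) = Mul(Add(U, Mul(-4, Pow(U, 2))), Mul(2, U)) = Mul(2, U, Add(U, Mul(-4, Pow(U, 2)))))
Add(-126, Mul(145, Mul(Add(Function('T')(8), -36), Pow(Add(-58, -7), -1)))) = Add(-126, Mul(145, Mul(Add(Mul(Pow(8, 2), Add(2, Mul(-8, 8))), -36), Pow(Add(-58, -7), -1)))) = Add(-126, Mul(145, Mul(Add(Mul(64, Add(2, -64)), -36), Pow(-65, -1)))) = Add(-126, Mul(145, Mul(Add(Mul(64, -62), -36), Rational(-1, 65)))) = Add(-126, Mul(145, Mul(Add(-3968, -36), Rational(-1, 65)))) = Add(-126, Mul(145, Mul(-4004, Rational(-1, 65)))) = Add(-126, Mul(145, Rational(308, 5))) = Add(-126, 8932) = 8806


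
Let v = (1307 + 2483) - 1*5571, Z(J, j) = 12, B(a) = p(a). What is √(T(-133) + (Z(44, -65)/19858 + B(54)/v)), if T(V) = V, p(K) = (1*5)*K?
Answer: I*√41637369018569389/17683549 ≈ 11.539*I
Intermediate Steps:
p(K) = 5*K
B(a) = 5*a
v = -1781 (v = 3790 - 5571 = -1781)
√(T(-133) + (Z(44, -65)/19858 + B(54)/v)) = √(-133 + (12/19858 + (5*54)/(-1781))) = √(-133 + (12*(1/19858) + 270*(-1/1781))) = √(-133 + (6/9929 - 270/1781)) = √(-133 - 2670144/17683549) = √(-2354582161/17683549) = I*√41637369018569389/17683549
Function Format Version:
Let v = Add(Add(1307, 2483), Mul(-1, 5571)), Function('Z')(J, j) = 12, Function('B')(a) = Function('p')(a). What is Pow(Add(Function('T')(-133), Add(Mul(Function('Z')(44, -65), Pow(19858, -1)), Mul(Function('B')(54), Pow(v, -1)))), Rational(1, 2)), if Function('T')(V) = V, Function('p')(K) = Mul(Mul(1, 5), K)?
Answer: Mul(Rational(1, 17683549), I, Pow(41637369018569389, Rational(1, 2))) ≈ Mul(11.539, I)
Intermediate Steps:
Function('p')(K) = Mul(5, K)
Function('B')(a) = Mul(5, a)
v = -1781 (v = Add(3790, -5571) = -1781)
Pow(Add(Function('T')(-133), Add(Mul(Function('Z')(44, -65), Pow(19858, -1)), Mul(Function('B')(54), Pow(v, -1)))), Rational(1, 2)) = Pow(Add(-133, Add(Mul(12, Pow(19858, -1)), Mul(Mul(5, 54), Pow(-1781, -1)))), Rational(1, 2)) = Pow(Add(-133, Add(Mul(12, Rational(1, 19858)), Mul(270, Rational(-1, 1781)))), Rational(1, 2)) = Pow(Add(-133, Add(Rational(6, 9929), Rational(-270, 1781))), Rational(1, 2)) = Pow(Add(-133, Rational(-2670144, 17683549)), Rational(1, 2)) = Pow(Rational(-2354582161, 17683549), Rational(1, 2)) = Mul(Rational(1, 17683549), I, Pow(41637369018569389, Rational(1, 2)))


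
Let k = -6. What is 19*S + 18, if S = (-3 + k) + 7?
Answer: -20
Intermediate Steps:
S = -2 (S = (-3 - 6) + 7 = -9 + 7 = -2)
19*S + 18 = 19*(-2) + 18 = -38 + 18 = -20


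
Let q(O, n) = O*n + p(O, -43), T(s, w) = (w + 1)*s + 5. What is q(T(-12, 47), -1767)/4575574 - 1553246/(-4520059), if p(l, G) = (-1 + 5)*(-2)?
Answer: 11667501021195/20681864438866 ≈ 0.56414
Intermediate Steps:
p(l, G) = -8 (p(l, G) = 4*(-2) = -8)
T(s, w) = 5 + s*(1 + w) (T(s, w) = (1 + w)*s + 5 = s*(1 + w) + 5 = 5 + s*(1 + w))
q(O, n) = -8 + O*n (q(O, n) = O*n - 8 = -8 + O*n)
q(T(-12, 47), -1767)/4575574 - 1553246/(-4520059) = (-8 + (5 - 12 - 12*47)*(-1767))/4575574 - 1553246/(-4520059) = (-8 + (5 - 12 - 564)*(-1767))*(1/4575574) - 1553246*(-1/4520059) = (-8 - 571*(-1767))*(1/4575574) + 1553246/4520059 = (-8 + 1008957)*(1/4575574) + 1553246/4520059 = 1008949*(1/4575574) + 1553246/4520059 = 1008949/4575574 + 1553246/4520059 = 11667501021195/20681864438866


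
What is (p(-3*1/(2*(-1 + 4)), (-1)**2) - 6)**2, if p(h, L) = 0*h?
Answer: 36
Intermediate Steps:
p(h, L) = 0
(p(-3*1/(2*(-1 + 4)), (-1)**2) - 6)**2 = (0 - 6)**2 = (-6)**2 = 36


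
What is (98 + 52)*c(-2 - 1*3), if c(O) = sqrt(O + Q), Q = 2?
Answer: 150*I*sqrt(3) ≈ 259.81*I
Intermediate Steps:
c(O) = sqrt(2 + O) (c(O) = sqrt(O + 2) = sqrt(2 + O))
(98 + 52)*c(-2 - 1*3) = (98 + 52)*sqrt(2 + (-2 - 1*3)) = 150*sqrt(2 + (-2 - 3)) = 150*sqrt(2 - 5) = 150*sqrt(-3) = 150*(I*sqrt(3)) = 150*I*sqrt(3)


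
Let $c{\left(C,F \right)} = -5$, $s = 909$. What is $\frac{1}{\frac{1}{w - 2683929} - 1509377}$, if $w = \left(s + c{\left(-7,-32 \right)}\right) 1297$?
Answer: $- \frac{1511441}{2281334282258} \approx -6.6253 \cdot 10^{-7}$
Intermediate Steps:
$w = 1172488$ ($w = \left(909 - 5\right) 1297 = 904 \cdot 1297 = 1172488$)
$\frac{1}{\frac{1}{w - 2683929} - 1509377} = \frac{1}{\frac{1}{1172488 - 2683929} - 1509377} = \frac{1}{\frac{1}{-1511441} - 1509377} = \frac{1}{- \frac{1}{1511441} - 1509377} = \frac{1}{- \frac{2281334282258}{1511441}} = - \frac{1511441}{2281334282258}$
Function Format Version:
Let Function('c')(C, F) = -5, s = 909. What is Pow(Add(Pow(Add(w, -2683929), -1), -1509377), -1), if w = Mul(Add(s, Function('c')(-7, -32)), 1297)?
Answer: Rational(-1511441, 2281334282258) ≈ -6.6253e-7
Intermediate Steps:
w = 1172488 (w = Mul(Add(909, -5), 1297) = Mul(904, 1297) = 1172488)
Pow(Add(Pow(Add(w, -2683929), -1), -1509377), -1) = Pow(Add(Pow(Add(1172488, -2683929), -1), -1509377), -1) = Pow(Add(Pow(-1511441, -1), -1509377), -1) = Pow(Add(Rational(-1, 1511441), -1509377), -1) = Pow(Rational(-2281334282258, 1511441), -1) = Rational(-1511441, 2281334282258)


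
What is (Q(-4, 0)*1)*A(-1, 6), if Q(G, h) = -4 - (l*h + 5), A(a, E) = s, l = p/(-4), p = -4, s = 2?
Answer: -18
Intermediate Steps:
l = 1 (l = -4/(-4) = -4*(-1/4) = 1)
A(a, E) = 2
Q(G, h) = -9 - h (Q(G, h) = -4 - (1*h + 5) = -4 - (h + 5) = -4 - (5 + h) = -4 + (-5 - h) = -9 - h)
(Q(-4, 0)*1)*A(-1, 6) = ((-9 - 1*0)*1)*2 = ((-9 + 0)*1)*2 = -9*1*2 = -9*2 = -18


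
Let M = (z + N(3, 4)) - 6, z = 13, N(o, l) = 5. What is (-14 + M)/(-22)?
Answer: 1/11 ≈ 0.090909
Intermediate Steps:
M = 12 (M = (13 + 5) - 6 = 18 - 6 = 12)
(-14 + M)/(-22) = (-14 + 12)/(-22) = -1/22*(-2) = 1/11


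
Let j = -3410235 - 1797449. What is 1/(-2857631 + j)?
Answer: -1/8065315 ≈ -1.2399e-7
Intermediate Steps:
j = -5207684
1/(-2857631 + j) = 1/(-2857631 - 5207684) = 1/(-8065315) = -1/8065315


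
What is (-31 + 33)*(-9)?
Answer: -18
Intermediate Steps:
(-31 + 33)*(-9) = 2*(-9) = -18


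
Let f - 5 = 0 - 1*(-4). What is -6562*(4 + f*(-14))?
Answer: 800564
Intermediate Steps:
f = 9 (f = 5 + (0 - 1*(-4)) = 5 + (0 + 4) = 5 + 4 = 9)
-6562*(4 + f*(-14)) = -6562*(4 + 9*(-14)) = -6562*(4 - 126) = -6562*(-122) = 800564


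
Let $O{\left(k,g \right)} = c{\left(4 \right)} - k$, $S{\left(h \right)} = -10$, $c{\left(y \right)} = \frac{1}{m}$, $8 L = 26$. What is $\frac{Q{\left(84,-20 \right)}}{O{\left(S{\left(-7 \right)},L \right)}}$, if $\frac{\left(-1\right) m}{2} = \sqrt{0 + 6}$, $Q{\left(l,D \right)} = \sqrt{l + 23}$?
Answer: $\frac{2 \sqrt{642}}{2399} + \frac{240 \sqrt{107}}{2399} \approx 1.056$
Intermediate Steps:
$Q{\left(l,D \right)} = \sqrt{23 + l}$
$L = \frac{13}{4}$ ($L = \frac{1}{8} \cdot 26 = \frac{13}{4} \approx 3.25$)
$m = - 2 \sqrt{6}$ ($m = - 2 \sqrt{0 + 6} = - 2 \sqrt{6} \approx -4.899$)
$c{\left(y \right)} = - \frac{\sqrt{6}}{12}$ ($c{\left(y \right)} = \frac{1}{\left(-2\right) \sqrt{6}} = - \frac{\sqrt{6}}{12}$)
$O{\left(k,g \right)} = - k - \frac{\sqrt{6}}{12}$ ($O{\left(k,g \right)} = - \frac{\sqrt{6}}{12} - k = - k - \frac{\sqrt{6}}{12}$)
$\frac{Q{\left(84,-20 \right)}}{O{\left(S{\left(-7 \right)},L \right)}} = \frac{\sqrt{23 + 84}}{\left(-1\right) \left(-10\right) - \frac{\sqrt{6}}{12}} = \frac{\sqrt{107}}{10 - \frac{\sqrt{6}}{12}}$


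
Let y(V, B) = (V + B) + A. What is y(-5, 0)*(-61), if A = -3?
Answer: 488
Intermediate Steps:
y(V, B) = -3 + B + V (y(V, B) = (V + B) - 3 = (B + V) - 3 = -3 + B + V)
y(-5, 0)*(-61) = (-3 + 0 - 5)*(-61) = -8*(-61) = 488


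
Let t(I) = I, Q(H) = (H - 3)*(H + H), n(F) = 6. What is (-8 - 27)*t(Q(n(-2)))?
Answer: -1260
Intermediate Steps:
Q(H) = 2*H*(-3 + H) (Q(H) = (-3 + H)*(2*H) = 2*H*(-3 + H))
(-8 - 27)*t(Q(n(-2))) = (-8 - 27)*(2*6*(-3 + 6)) = -70*6*3 = -35*36 = -1260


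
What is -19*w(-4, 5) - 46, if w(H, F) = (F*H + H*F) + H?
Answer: 790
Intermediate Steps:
w(H, F) = H + 2*F*H (w(H, F) = (F*H + F*H) + H = 2*F*H + H = H + 2*F*H)
-19*w(-4, 5) - 46 = -(-76)*(1 + 2*5) - 46 = -(-76)*(1 + 10) - 46 = -(-76)*11 - 46 = -19*(-44) - 46 = 836 - 46 = 790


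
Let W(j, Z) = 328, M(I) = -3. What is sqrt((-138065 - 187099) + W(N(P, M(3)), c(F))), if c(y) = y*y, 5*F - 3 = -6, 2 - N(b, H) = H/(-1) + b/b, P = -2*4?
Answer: 34*I*sqrt(281) ≈ 569.94*I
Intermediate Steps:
P = -8
N(b, H) = 1 + H (N(b, H) = 2 - (H/(-1) + b/b) = 2 - (H*(-1) + 1) = 2 - (-H + 1) = 2 - (1 - H) = 2 + (-1 + H) = 1 + H)
F = -3/5 (F = 3/5 + (1/5)*(-6) = 3/5 - 6/5 = -3/5 ≈ -0.60000)
c(y) = y**2
sqrt((-138065 - 187099) + W(N(P, M(3)), c(F))) = sqrt((-138065 - 187099) + 328) = sqrt(-325164 + 328) = sqrt(-324836) = 34*I*sqrt(281)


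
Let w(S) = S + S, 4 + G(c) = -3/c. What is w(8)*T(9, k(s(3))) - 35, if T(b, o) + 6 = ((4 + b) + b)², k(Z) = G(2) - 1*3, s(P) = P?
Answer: 7613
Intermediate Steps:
G(c) = -4 - 3/c
w(S) = 2*S
k(Z) = -17/2 (k(Z) = (-4 - 3/2) - 1*3 = (-4 - 3*½) - 3 = (-4 - 3/2) - 3 = -11/2 - 3 = -17/2)
T(b, o) = -6 + (4 + 2*b)² (T(b, o) = -6 + ((4 + b) + b)² = -6 + (4 + 2*b)²)
w(8)*T(9, k(s(3))) - 35 = (2*8)*(-6 + 4*(2 + 9)²) - 35 = 16*(-6 + 4*11²) - 35 = 16*(-6 + 4*121) - 35 = 16*(-6 + 484) - 35 = 16*478 - 35 = 7648 - 35 = 7613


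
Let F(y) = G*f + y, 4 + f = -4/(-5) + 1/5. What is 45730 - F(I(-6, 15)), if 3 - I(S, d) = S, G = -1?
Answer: 45718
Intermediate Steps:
f = -3 (f = -4 + (-4/(-5) + 1/5) = -4 + (-4*(-⅕) + 1*(⅕)) = -4 + (⅘ + ⅕) = -4 + 1 = -3)
I(S, d) = 3 - S
F(y) = 3 + y (F(y) = -1*(-3) + y = 3 + y)
45730 - F(I(-6, 15)) = 45730 - (3 + (3 - 1*(-6))) = 45730 - (3 + (3 + 6)) = 45730 - (3 + 9) = 45730 - 1*12 = 45730 - 12 = 45718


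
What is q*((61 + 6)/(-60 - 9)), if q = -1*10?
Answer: 670/69 ≈ 9.7101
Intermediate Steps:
q = -10
q*((61 + 6)/(-60 - 9)) = -10*(61 + 6)/(-60 - 9) = -670/(-69) = -670*(-1)/69 = -10*(-67/69) = 670/69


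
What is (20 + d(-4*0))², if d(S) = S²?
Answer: 400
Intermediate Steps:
(20 + d(-4*0))² = (20 + (-4*0)²)² = (20 + 0²)² = (20 + 0)² = 20² = 400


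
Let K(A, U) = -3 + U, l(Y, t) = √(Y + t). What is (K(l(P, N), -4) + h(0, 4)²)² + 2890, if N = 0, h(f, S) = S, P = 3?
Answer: 2971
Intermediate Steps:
(K(l(P, N), -4) + h(0, 4)²)² + 2890 = ((-3 - 4) + 4²)² + 2890 = (-7 + 16)² + 2890 = 9² + 2890 = 81 + 2890 = 2971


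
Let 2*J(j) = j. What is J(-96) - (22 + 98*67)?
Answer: -6636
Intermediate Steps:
J(j) = j/2
J(-96) - (22 + 98*67) = (½)*(-96) - (22 + 98*67) = -48 - (22 + 6566) = -48 - 1*6588 = -48 - 6588 = -6636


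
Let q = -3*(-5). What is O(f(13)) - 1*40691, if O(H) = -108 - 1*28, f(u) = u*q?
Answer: -40827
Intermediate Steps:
q = 15
f(u) = 15*u (f(u) = u*15 = 15*u)
O(H) = -136 (O(H) = -108 - 28 = -136)
O(f(13)) - 1*40691 = -136 - 1*40691 = -136 - 40691 = -40827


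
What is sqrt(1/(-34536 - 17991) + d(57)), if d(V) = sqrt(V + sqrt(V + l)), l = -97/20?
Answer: sqrt(-5252700 + 27590857290*sqrt(10)*sqrt(570 + sqrt(5215)))/525270 ≈ 2.8309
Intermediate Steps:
l = -97/20 (l = -97*1/20 = -97/20 ≈ -4.8500)
d(V) = sqrt(V + sqrt(-97/20 + V)) (d(V) = sqrt(V + sqrt(V - 97/20)) = sqrt(V + sqrt(-97/20 + V)))
sqrt(1/(-34536 - 17991) + d(57)) = sqrt(1/(-34536 - 17991) + sqrt(57 + sqrt(-97/20 + 57))) = sqrt(1/(-52527) + sqrt(57 + sqrt(1043/20))) = sqrt(-1/52527 + sqrt(57 + sqrt(5215)/10))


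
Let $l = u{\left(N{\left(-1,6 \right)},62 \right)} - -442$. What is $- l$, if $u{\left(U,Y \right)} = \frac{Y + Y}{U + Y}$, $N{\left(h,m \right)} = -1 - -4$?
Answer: $- \frac{28854}{65} \approx -443.91$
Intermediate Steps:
$N{\left(h,m \right)} = 3$ ($N{\left(h,m \right)} = -1 + 4 = 3$)
$u{\left(U,Y \right)} = \frac{2 Y}{U + Y}$
$l = \frac{28854}{65}$ ($l = 2 \cdot 62 \frac{1}{3 + 62} - -442 = 2 \cdot 62 \cdot \frac{1}{65} + 442 = \frac{124}{65} + 442 = \frac{28854}{65} \approx 443.91$)
$- l = \left(-1\right) \frac{28854}{65} = - \frac{28854}{65}$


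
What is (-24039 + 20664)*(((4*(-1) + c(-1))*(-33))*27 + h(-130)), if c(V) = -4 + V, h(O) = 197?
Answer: -27729000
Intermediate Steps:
(-24039 + 20664)*(((4*(-1) + c(-1))*(-33))*27 + h(-130)) = (-24039 + 20664)*(((4*(-1) + (-4 - 1))*(-33))*27 + 197) = -3375*(((-4 - 5)*(-33))*27 + 197) = -3375*(-9*(-33)*27 + 197) = -3375*(297*27 + 197) = -3375*(8019 + 197) = -3375*8216 = -27729000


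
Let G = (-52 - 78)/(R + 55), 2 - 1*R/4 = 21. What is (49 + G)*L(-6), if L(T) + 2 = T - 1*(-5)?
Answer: -1159/7 ≈ -165.57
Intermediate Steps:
R = -76 (R = 8 - 4*21 = 8 - 84 = -76)
L(T) = 3 + T (L(T) = -2 + (T - 1*(-5)) = -2 + (T + 5) = -2 + (5 + T) = 3 + T)
G = 130/21 (G = (-52 - 78)/(-76 + 55) = -130/(-21) = -130*(-1/21) = 130/21 ≈ 6.1905)
(49 + G)*L(-6) = (49 + 130/21)*(3 - 6) = (1159/21)*(-3) = -1159/7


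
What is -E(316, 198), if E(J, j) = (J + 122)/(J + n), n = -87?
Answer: -438/229 ≈ -1.9127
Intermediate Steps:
E(J, j) = (122 + J)/(-87 + J) (E(J, j) = (J + 122)/(J - 87) = (122 + J)/(-87 + J))
-E(316, 198) = -(122 + 316)/(-87 + 316) = -438/229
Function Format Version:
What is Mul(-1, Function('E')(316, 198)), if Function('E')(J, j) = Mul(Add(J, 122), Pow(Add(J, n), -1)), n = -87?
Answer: Rational(-438, 229) ≈ -1.9127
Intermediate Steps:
Function('E')(J, j) = Mul(Pow(Add(-87, J), -1), Add(122, J)) (Function('E')(J, j) = Mul(Add(J, 122), Pow(Add(J, -87), -1)) = Mul(Add(122, J), Pow(Add(-87, J), -1)) = Mul(Pow(Add(-87, J), -1), Add(122, J)))
Mul(-1, Function('E')(316, 198)) = Mul(-1, Mul(Pow(Add(-87, 316), -1), Add(122, 316))) = Mul(-1, Mul(Pow(229, -1), 438)) = Mul(-1, Mul(Rational(1, 229), 438)) = Mul(-1, Rational(438, 229)) = Rational(-438, 229)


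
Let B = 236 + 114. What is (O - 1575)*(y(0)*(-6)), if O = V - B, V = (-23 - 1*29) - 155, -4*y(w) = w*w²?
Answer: 0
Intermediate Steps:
y(w) = -w³/4 (y(w) = -w*w²/4 = -w³/4)
B = 350
V = -207 (V = (-23 - 29) - 155 = -52 - 155 = -207)
O = -557 (O = -207 - 1*350 = -207 - 350 = -557)
(O - 1575)*(y(0)*(-6)) = (-557 - 1575)*(-¼*0³*(-6)) = -2132*(-¼*0)*(-6) = -0*(-6) = -2132*0 = 0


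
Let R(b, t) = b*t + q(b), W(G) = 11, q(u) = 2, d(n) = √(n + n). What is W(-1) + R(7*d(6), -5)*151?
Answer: 313 - 10570*√3 ≈ -17995.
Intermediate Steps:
d(n) = √2*√n (d(n) = √(2*n) = √2*√n)
R(b, t) = 2 + b*t (R(b, t) = b*t + 2 = 2 + b*t)
W(-1) + R(7*d(6), -5)*151 = 11 + (2 + (7*(√2*√6))*(-5))*151 = 11 + (2 + (7*(2*√3))*(-5))*151 = 11 + (2 + (14*√3)*(-5))*151 = 11 + (2 - 70*√3)*151 = 11 + (302 - 10570*√3) = 313 - 10570*√3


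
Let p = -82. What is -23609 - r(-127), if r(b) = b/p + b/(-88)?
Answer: -85192067/3608 ≈ -23612.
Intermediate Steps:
r(b) = -85*b/3608 (r(b) = b/(-82) + b/(-88) = b*(-1/82) + b*(-1/88) = -b/82 - b/88 = -85*b/3608)
-23609 - r(-127) = -23609 - (-85)*(-127)/3608 = -23609 - 1*10795/3608 = -23609 - 10795/3608 = -85192067/3608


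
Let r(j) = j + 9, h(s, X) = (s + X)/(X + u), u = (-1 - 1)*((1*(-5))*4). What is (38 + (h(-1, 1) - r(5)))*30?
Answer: 720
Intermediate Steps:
u = 40 (u = -(-10)*4 = -2*(-20) = 40)
h(s, X) = (X + s)/(40 + X) (h(s, X) = (s + X)/(X + 40) = (X + s)/(40 + X))
r(j) = 9 + j
(38 + (h(-1, 1) - r(5)))*30 = (38 + ((1 - 1)/(40 + 1) - (9 + 5)))*30 = (38 + (0/41 - 1*14))*30 = (38 + ((1/41)*0 - 14))*30 = (38 + (0 - 14))*30 = (38 - 14)*30 = 24*30 = 720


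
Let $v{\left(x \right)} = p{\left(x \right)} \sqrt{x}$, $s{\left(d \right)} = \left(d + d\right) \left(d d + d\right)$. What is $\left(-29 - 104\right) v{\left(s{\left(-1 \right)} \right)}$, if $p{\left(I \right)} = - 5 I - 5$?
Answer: $0$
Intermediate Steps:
$s{\left(d \right)} = 2 d \left(d + d^{2}\right)$ ($s{\left(d \right)} = 2 d \left(d^{2} + d\right) = 2 d \left(d + d^{2}\right)$)
$p{\left(I \right)} = -5 - 5 I$
$v{\left(x \right)} = \sqrt{x} \left(-5 - 5 x\right)$ ($v{\left(x \right)} = \left(-5 - 5 x\right) \sqrt{x} = \sqrt{x} \left(-5 - 5 x\right)$)
$\left(-29 - 104\right) v{\left(s{\left(-1 \right)} \right)} = \left(-29 - 104\right) 5 \sqrt{2 \left(-1\right)^{2} \left(1 - 1\right)} \left(-1 - 2 \left(-1\right)^{2} \left(1 - 1\right)\right) = - 133 \cdot 5 \sqrt{2 \cdot 1 \cdot 0} \left(-1 - 2 \cdot 1 \cdot 0\right) = - 133 \cdot 5 \sqrt{0} \left(-1 - 0\right) = - 133 \cdot 5 \cdot 0 \left(-1 + 0\right) = - 133 \cdot 5 \cdot 0 \left(-1\right) = \left(-133\right) 0 = 0$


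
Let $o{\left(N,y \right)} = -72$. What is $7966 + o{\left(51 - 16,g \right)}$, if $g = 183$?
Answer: $7894$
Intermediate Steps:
$7966 + o{\left(51 - 16,g \right)} = 7966 - 72 = 7894$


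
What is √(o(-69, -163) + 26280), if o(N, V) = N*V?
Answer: √37527 ≈ 193.72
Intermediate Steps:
√(o(-69, -163) + 26280) = √(-69*(-163) + 26280) = √(11247 + 26280) = √37527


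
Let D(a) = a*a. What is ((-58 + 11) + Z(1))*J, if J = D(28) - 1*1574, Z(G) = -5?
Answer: 41080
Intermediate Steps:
D(a) = a²
J = -790 (J = 28² - 1*1574 = 784 - 1574 = -790)
((-58 + 11) + Z(1))*J = ((-58 + 11) - 5)*(-790) = (-47 - 5)*(-790) = -52*(-790) = 41080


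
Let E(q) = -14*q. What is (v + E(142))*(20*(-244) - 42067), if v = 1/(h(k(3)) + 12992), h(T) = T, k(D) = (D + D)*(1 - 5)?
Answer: 1210311640701/12968 ≈ 9.3331e+7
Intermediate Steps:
k(D) = -8*D (k(D) = (2*D)*(-4) = -8*D)
v = 1/12968 (v = 1/(-8*3 + 12992) = 1/(-24 + 12992) = 1/12968 ≈ 7.7113e-5)
(v + E(142))*(20*(-244) - 42067) = (1/12968 - 14*142)*(20*(-244) - 42067) = (1/12968 - 1988)*(-4880 - 42067) = -25780383/12968*(-46947) = 1210311640701/12968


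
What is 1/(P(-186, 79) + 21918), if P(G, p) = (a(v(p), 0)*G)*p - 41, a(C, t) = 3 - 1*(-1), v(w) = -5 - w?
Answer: -1/36899 ≈ -2.7101e-5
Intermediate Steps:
a(C, t) = 4 (a(C, t) = 3 + 1 = 4)
P(G, p) = -41 + 4*G*p (P(G, p) = (4*G)*p - 41 = 4*G*p - 41 = -41 + 4*G*p)
1/(P(-186, 79) + 21918) = 1/((-41 + 4*(-186)*79) + 21918) = 1/((-41 - 58776) + 21918) = 1/(-58817 + 21918) = 1/(-36899) = -1/36899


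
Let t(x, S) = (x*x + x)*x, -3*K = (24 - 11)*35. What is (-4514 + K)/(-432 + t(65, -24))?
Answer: -13997/835254 ≈ -0.016758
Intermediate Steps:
K = -455/3 (K = -(24 - 11)*35/3 = -13*35/3 = -⅓*455 = -455/3 ≈ -151.67)
t(x, S) = x*(x + x²) (t(x, S) = (x² + x)*x = (x + x²)*x = x*(x + x²))
(-4514 + K)/(-432 + t(65, -24)) = (-4514 - 455/3)/(-432 + 65²*(1 + 65)) = -13997/(3*(-432 + 4225*66)) = -13997/(3*(-432 + 278850)) = -13997/3/278418 = -13997/3*1/278418 = -13997/835254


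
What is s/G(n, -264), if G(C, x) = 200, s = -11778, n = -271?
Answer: -5889/100 ≈ -58.890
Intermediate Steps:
s/G(n, -264) = -11778/200 = -11778*1/200 = -5889/100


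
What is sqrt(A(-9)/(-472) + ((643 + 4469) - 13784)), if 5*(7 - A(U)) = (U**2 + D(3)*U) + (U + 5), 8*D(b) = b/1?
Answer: I*sqrt(48299480045)/2360 ≈ 93.124*I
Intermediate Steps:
D(b) = b/8 (D(b) = (b/1)/8 = (b*1)/8 = b/8)
A(U) = 6 - 11*U/40 - U**2/5 (A(U) = 7 - ((U**2 + ((1/8)*3)*U) + (U + 5))/5 = 7 - ((U**2 + 3*U/8) + (5 + U))/5 = 7 - (5 + U**2 + 11*U/8)/5 = 7 + (-1 - 11*U/40 - U**2/5) = 6 - 11*U/40 - U**2/5)
sqrt(A(-9)/(-472) + ((643 + 4469) - 13784)) = sqrt((6 - 11/40*(-9) - 1/5*(-9)**2)/(-472) + ((643 + 4469) - 13784)) = sqrt((6 + 99/40 - 1/5*81)*(-1/472) + (5112 - 13784)) = sqrt((6 + 99/40 - 81/5)*(-1/472) - 8672) = sqrt(-309/40*(-1/472) - 8672) = sqrt(309/18880 - 8672) = sqrt(-163727051/18880) = I*sqrt(48299480045)/2360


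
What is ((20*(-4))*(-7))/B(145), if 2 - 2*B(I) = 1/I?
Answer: 162400/289 ≈ 561.94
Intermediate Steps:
B(I) = 1 - 1/(2*I)
((20*(-4))*(-7))/B(145) = ((20*(-4))*(-7))/(((-½ + 145)/145)) = (-80*(-7))/(((1/145)*(289/2))) = 560/(289/290) = 560*(290/289) = 162400/289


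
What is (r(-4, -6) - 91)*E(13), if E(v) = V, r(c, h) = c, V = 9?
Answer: -855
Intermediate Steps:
E(v) = 9
(r(-4, -6) - 91)*E(13) = (-4 - 91)*9 = -95*9 = -855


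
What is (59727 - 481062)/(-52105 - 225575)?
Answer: 28089/18512 ≈ 1.5173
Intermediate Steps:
(59727 - 481062)/(-52105 - 225575) = -421335/(-277680) = -421335*(-1/277680) = 28089/18512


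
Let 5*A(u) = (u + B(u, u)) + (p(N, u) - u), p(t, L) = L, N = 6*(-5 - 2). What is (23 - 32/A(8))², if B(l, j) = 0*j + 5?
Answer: 19321/169 ≈ 114.33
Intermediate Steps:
N = -42 (N = 6*(-7) = -42)
B(l, j) = 5 (B(l, j) = 0 + 5 = 5)
A(u) = 1 + u/5 (A(u) = ((u + 5) + (u - u))/5 = ((5 + u) + 0)/5 = (5 + u)/5 = 1 + u/5)
(23 - 32/A(8))² = (23 - 32/(1 + (⅕)*8))² = (23 - 32/(1 + 8/5))² = (23 - 32/13/5)² = (23 - 32*5/13)² = (23 - 160/13)² = (139/13)² = 19321/169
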